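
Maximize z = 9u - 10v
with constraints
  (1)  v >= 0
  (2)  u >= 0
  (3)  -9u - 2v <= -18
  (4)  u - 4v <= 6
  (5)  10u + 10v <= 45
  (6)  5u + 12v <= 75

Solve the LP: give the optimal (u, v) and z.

The binding constraints are v = 0 and 10u + 10v = 45.
Solving simultaneously gives u = 9/2, v = 0.

u = 9/2, v = 0, maximum z = 81/2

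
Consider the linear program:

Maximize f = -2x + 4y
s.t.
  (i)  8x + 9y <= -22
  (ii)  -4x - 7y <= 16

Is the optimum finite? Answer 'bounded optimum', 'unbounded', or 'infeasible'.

From the feasible point (-1/2, -2), moving in the direction (-7, 4) keeps every constraint satisfied while f increases without bound.

unbounded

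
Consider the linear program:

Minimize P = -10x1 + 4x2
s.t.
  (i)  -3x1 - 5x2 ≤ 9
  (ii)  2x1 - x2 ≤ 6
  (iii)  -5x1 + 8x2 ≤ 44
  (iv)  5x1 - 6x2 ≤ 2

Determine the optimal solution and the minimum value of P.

Vertices and P = -10x1 + 4x2:
  (-292/49, 87/49) → P = 3268/49
  (-44/43, -51/43) → P = 236/43
  (92/11, 118/11) → P = -448/11
  (34/7, 26/7) → P = -236/7

x1 = 92/11, x2 = 118/11, minimum P = -448/11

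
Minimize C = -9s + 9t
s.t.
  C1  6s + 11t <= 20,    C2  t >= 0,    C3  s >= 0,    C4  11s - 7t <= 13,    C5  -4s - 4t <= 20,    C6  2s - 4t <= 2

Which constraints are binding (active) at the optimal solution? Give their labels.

Corner points and C = -9s + 9t:
  (0, 20/11) → C = 180/11
  (283/163, 142/163) → C = -1269/163
  (0, 0) → C = 0
  (1, 0) → C = -9
  (19/15, 2/15) → C = -51/5

The minimum is at (19/15, 2/15). Substituting into each constraint, equality holds for C4 and C6; the remaining constraints have slack.

C4 and C6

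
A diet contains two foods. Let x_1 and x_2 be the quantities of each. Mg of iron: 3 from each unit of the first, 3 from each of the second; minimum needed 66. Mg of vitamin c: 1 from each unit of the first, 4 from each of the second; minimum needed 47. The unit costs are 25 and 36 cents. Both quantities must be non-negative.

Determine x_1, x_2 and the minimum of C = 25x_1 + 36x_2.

Corner points and C = 25x_1 + 36x_2:
  (0, 22) → C = 792
  (47, 0) → C = 1175
  (41/3, 25/3) → C = 1925/3
The feasible region is unbounded (it extends along (0, 1), (1, 0)), but C strictly increases along every unbounded feasible direction, so there is no improving ray and the minimum is attained at a vertex.

x_1 = 41/3, x_2 = 25/3, minimum C = 1925/3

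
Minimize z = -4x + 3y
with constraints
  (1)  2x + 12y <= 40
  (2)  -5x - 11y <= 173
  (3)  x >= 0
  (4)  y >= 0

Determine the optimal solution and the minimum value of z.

Feasible corners and z = -4x + 3y:
  (0, 10/3) → z = 10
  (20, 0) → z = -80
  (0, 0) → z = 0

At the optimal vertex, 2x + 12y = 40 and y = 0.
Solving simultaneously gives x = 20, y = 0.

x = 20, y = 0, minimum z = -80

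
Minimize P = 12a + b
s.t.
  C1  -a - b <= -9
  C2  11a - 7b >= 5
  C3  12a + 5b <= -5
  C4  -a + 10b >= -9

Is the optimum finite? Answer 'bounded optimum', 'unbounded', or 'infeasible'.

The boundaries -a - b = -9 and 11a - 7b = 5 meet at (34/9, 47/9), but that point violates 12a + 5b ≤ -5. Every candidate vertex is excluded by some other constraint, so the feasible region is empty.

infeasible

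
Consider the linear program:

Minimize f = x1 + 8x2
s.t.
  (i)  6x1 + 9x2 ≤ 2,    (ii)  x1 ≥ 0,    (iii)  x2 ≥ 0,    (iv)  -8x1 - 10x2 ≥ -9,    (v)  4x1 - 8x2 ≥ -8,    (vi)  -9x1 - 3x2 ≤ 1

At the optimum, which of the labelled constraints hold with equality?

Corner points and f = x1 + 8x2:
  (0, 2/9) → f = 16/9
  (1/3, 0) → f = 1/3
  (0, 0) → f = 0

The minimum is at (0, 0). Substituting into each constraint, equality holds for (ii) and (iii); the remaining constraints have slack.

(ii) and (iii)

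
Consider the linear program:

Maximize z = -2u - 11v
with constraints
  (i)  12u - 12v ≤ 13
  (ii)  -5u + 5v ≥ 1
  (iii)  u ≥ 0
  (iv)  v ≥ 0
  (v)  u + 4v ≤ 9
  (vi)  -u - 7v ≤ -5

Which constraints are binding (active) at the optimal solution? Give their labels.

Extreme points and z = -2u - 11v:
  (41/25, 46/25) → z = -588/25
  (9/20, 13/20) → z = -161/20
  (0, 9/4) → z = -99/4
  (0, 5/7) → z = -55/7

The maximum is at (0, 5/7). Substituting into each constraint, equality holds for (iii) and (vi); the remaining constraints have slack.

(iii) and (vi)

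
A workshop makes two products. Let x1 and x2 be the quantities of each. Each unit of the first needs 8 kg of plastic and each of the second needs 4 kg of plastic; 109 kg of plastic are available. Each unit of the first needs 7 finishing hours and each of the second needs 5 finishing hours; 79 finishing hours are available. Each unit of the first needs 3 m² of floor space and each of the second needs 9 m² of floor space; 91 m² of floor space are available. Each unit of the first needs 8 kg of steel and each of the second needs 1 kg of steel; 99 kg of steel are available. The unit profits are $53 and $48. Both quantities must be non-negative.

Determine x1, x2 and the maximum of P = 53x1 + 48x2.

Corner points and P = 53x1 + 48x2:
  (0, 0) → P = 0
  (0, 91/9) → P = 1456/3
  (79/7, 0) → P = 4187/7
  (16/3, 25/3) → P = 2048/3

The optimum lies where 7x1 + 5x2 = 79 and 3x1 + 9x2 = 91.
Solving simultaneously gives x1 = 16/3, x2 = 25/3.

x1 = 16/3, x2 = 25/3, maximum P = 2048/3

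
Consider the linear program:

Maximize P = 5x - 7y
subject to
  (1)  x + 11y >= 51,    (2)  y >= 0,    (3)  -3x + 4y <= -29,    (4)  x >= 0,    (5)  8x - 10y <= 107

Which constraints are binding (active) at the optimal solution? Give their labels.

Corner points and P = 5x - 7y:
  (523/37, 124/37) → P = 1747/37
  (241/14, 43/14) → P = 452/7
  (69, 89/2) → P = 67/2

The maximum is at (241/14, 43/14). Substituting into each constraint, equality holds for (1) and (5); the remaining constraints have slack.

(1) and (5)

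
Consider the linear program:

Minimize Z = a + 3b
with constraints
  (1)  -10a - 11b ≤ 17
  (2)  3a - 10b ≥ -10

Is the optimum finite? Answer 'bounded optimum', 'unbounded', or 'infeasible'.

From the feasible point (-40/19, 7/19), moving in the direction (11, -10) keeps every constraint satisfied while Z decreases without bound.

unbounded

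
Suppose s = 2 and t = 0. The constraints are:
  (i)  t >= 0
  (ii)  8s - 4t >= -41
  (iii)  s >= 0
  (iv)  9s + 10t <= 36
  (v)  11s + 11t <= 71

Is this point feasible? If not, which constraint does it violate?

feasible

(i): 0 ≥ 0 ✓
(ii): 16 ≥ -41 ✓
(iii): 2 ≥ 0 ✓
(iv): 18 ≤ 36 ✓
(v): 22 ≤ 71 ✓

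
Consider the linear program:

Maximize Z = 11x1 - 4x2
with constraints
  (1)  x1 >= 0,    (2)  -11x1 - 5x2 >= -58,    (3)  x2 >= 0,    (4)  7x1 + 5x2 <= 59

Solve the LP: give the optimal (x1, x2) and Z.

Corner points and Z = 11x1 - 4x2:
  (0, 58/5) → Z = -232/5
  (0, 0) → Z = 0
  (58/11, 0) → Z = 58

The binding constraints are -11x1 - 5x2 = -58 and x2 = 0.
Solving simultaneously gives x1 = 58/11, x2 = 0.

x1 = 58/11, x2 = 0, maximum Z = 58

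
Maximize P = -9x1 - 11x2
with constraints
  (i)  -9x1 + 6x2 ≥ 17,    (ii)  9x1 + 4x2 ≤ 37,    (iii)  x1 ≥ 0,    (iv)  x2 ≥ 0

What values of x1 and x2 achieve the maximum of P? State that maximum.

x1 = 0, x2 = 17/6, maximum P = -187/6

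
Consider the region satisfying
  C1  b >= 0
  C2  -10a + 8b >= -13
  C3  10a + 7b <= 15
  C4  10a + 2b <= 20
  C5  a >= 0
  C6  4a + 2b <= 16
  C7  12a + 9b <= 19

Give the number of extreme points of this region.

Intersecting each pair of boundary lines and keeping only the points that satisfy every inequality leaves:
  (13/10, 0)
  (0, 0)
  (211/150, 2/15)
  (1/3, 5/3)
  (0, 19/9)

5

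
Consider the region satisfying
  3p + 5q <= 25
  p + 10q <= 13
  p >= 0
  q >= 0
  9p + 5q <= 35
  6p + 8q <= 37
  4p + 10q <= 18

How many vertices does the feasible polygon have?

5

The feasible vertices (each the meet of two boundaries and inside every other half-plane) are:
  (0, 13/10)
  (5/3, 17/15)
  (0, 0)
  (35/9, 0)
  (26/7, 11/35)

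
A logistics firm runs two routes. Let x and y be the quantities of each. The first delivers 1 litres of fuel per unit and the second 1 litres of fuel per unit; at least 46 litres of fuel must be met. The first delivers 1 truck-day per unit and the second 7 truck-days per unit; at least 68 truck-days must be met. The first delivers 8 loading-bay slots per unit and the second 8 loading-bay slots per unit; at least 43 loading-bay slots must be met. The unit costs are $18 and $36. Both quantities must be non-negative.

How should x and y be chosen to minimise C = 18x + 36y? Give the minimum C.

Extreme points and C = 18x + 36y:
  (0, 46) → C = 1656
  (68, 0) → C = 1224
  (127/3, 11/3) → C = 894
The feasible region is unbounded (it extends along (0, 1), (1, 0)), but C strictly increases along every unbounded feasible direction, so there is no improving ray and the minimum is attained at a vertex.

x = 127/3, y = 11/3, minimum C = 894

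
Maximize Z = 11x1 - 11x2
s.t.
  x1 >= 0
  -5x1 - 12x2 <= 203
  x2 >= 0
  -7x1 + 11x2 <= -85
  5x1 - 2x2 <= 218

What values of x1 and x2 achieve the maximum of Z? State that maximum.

x1 = 218/5, x2 = 0, maximum Z = 2398/5

Extreme points and Z = 11x1 - 11x2:
  (85/7, 0) → Z = 935/7
  (218/5, 0) → Z = 2398/5
  (2228/41, 1101/41) → Z = 12397/41

At the optimal vertex, x2 = 0 and 5x1 - 2x2 = 218.
Solving simultaneously gives x1 = 218/5, x2 = 0.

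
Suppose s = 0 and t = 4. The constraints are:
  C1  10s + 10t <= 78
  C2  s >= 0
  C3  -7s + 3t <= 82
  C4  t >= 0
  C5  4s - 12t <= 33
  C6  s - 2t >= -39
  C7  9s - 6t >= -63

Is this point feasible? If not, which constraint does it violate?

C1: 40 ≤ 78 ✓
C2: 0 ≥ 0 ✓
C3: 12 ≤ 82 ✓
C4: 4 ≥ 0 ✓
C5: -48 ≤ 33 ✓
C6: -8 ≥ -39 ✓
C7: -24 ≥ -63 ✓

feasible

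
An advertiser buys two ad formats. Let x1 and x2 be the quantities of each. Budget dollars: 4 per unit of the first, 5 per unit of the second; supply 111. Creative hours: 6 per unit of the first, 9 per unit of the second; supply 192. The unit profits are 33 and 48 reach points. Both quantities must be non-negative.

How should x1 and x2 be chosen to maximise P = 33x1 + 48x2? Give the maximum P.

x1 = 13/2, x2 = 17, maximum P = 2061/2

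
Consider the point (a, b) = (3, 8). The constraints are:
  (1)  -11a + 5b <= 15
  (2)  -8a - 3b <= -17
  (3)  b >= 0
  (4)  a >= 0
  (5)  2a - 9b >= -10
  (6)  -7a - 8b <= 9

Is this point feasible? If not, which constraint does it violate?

Constraint (5): 2a - 9b = -66, which is not ≥ -10. All other constraints are satisfied.

not feasible — violates (5)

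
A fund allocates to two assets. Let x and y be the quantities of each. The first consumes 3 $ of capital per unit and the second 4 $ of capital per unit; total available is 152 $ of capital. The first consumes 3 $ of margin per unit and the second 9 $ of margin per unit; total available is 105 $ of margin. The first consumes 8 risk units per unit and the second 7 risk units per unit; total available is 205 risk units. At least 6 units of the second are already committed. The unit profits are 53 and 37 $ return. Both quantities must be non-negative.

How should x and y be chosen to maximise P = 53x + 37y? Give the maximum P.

x = 17, y = 6, maximum P = 1123

Vertices and P = 53x + 37y:
  (0, 35/3) → P = 1295/3
  (0, 6) → P = 222
  (17, 6) → P = 1123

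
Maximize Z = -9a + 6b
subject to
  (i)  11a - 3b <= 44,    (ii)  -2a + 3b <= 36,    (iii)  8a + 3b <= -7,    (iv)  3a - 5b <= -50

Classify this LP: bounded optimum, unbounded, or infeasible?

bounded optimum

Extreme points and Z = -9a + 6b:
  (-43/10, 137/15) → Z = 187/2
  (-30, -8) → Z = 222
  (-185/49, 379/49) → Z = 3939/49
The feasible region has finitely many vertices and no improving ray; the maximum is 222 at (-30, -8).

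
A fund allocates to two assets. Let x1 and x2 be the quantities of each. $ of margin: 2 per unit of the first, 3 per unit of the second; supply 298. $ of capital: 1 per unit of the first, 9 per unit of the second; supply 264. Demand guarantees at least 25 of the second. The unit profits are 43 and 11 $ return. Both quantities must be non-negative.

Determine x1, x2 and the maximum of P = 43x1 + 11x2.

x1 = 39, x2 = 25, maximum P = 1952

Extreme points and P = 43x1 + 11x2:
  (0, 88/3) → P = 968/3
  (0, 25) → P = 275
  (39, 25) → P = 1952

At the optimal vertex, x1 + 9x2 = 264 and x2 = 25.
Solving simultaneously gives x1 = 39, x2 = 25.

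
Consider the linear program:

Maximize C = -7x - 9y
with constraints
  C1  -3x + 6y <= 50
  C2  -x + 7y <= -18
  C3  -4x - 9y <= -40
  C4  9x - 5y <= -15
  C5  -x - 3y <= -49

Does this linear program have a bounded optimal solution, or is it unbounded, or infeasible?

infeasible

The boundaries -x + 7y = -18 and -x - 3y = -49 meet at (397/10, 31/10), but that point violates 9x - 5y ≤ -15. Every candidate vertex is excluded by some other constraint, so the feasible region is empty.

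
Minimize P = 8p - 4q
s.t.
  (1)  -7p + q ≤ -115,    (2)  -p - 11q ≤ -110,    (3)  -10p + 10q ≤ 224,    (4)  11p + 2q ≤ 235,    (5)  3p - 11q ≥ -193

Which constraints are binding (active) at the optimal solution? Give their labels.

(1) and (4)

Extreme points and P = 8p - 4q:
  (1375/78, 655/78) → P = 4190/39
  (93/5, 76/5) → P = 88
  (2365/119, 975/119) → P = 15020/119

The minimum is at (93/5, 76/5). Substituting into each constraint, equality holds for (1) and (4); the remaining constraints have slack.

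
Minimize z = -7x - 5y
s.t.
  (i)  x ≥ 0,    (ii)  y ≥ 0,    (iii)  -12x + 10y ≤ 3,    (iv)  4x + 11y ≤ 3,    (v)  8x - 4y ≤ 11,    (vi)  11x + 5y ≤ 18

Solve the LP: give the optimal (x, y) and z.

Corner points and z = -7x - 5y:
  (0, 0) → z = 0
  (0, 3/11) → z = -15/11
  (3/4, 0) → z = -21/4

The optimum lies where y = 0 and 4x + 11y = 3.
Solving simultaneously gives x = 3/4, y = 0.

x = 3/4, y = 0, minimum z = -21/4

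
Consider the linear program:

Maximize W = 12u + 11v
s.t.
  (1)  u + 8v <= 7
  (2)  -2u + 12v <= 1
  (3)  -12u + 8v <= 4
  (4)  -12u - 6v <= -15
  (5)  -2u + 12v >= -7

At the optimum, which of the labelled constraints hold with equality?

Corner points and W = 12u + 11v:
  (19/7, 15/28) → W = 1077/28
  (5, 1/4) → W = 251/4
  (29/26, 7/26) → W = 425/26
  (37/26, -9/26) → W = 345/26

The maximum is at (5, 1/4). Substituting into each constraint, equality holds for (1) and (5); the remaining constraints have slack.

(1) and (5)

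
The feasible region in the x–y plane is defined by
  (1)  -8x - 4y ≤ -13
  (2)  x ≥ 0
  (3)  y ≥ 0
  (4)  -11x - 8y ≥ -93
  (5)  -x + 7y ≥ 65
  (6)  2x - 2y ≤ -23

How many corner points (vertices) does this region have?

Of the 15 pairwise boundary intersections, those satisfying every inequality are:
  (0, 93/8)
  (0, 23/2)
  (1/19, 439/38)

3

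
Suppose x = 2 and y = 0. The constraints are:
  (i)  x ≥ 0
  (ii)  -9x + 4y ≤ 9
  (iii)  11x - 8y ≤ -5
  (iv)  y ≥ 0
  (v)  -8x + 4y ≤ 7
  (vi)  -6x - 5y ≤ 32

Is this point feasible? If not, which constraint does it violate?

Constraint (iii): 11x - 8y = 22, which is not ≤ -5. All other constraints are satisfied.

not feasible — violates (iii)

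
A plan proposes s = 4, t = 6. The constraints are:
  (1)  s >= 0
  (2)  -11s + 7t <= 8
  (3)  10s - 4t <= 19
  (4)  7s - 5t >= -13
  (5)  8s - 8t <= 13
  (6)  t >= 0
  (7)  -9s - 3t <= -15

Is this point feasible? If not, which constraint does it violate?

(1): 4 ≥ 0 ✓
(2): -2 ≤ 8 ✓
(3): 16 ≤ 19 ✓
(4): -2 ≥ -13 ✓
(5): -16 ≤ 13 ✓
(6): 6 ≥ 0 ✓
(7): -54 ≤ -15 ✓

feasible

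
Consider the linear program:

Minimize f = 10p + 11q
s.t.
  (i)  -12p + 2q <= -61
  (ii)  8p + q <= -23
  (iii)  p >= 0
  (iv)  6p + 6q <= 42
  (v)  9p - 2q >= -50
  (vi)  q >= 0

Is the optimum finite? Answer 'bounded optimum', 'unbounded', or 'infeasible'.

The boundaries -12p + 2q = -61 and 8p + q = -23 meet at (15/28, -191/7), but that point violates q ≥ 0. Every candidate vertex is excluded by some other constraint, so the feasible region is empty.

infeasible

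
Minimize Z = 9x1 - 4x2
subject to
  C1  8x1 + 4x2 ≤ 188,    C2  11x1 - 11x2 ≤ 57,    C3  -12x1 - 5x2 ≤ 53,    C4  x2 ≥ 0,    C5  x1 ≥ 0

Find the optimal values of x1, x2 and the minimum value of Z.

Corner points and Z = 9x1 - 4x2:
  (574/33, 403/33) → Z = 3554/33
  (0, 47) → Z = -188
  (57/11, 0) → Z = 513/11
  (0, 0) → Z = 0

The optimum lies where 8x1 + 4x2 = 188 and x1 = 0.
Solving simultaneously gives x1 = 0, x2 = 47.

x1 = 0, x2 = 47, minimum Z = -188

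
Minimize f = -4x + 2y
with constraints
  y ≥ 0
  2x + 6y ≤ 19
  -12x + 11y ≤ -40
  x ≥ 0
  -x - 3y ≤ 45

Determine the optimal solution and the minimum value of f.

x = 19/2, y = 0, minimum f = -38

Extreme points and f = -4x + 2y:
  (19/2, 0) → f = -38
  (10/3, 0) → f = -40/3
  (449/94, 74/47) → f = -750/47

The binding constraints are y = 0 and 2x + 6y = 19.
Solving simultaneously gives x = 19/2, y = 0.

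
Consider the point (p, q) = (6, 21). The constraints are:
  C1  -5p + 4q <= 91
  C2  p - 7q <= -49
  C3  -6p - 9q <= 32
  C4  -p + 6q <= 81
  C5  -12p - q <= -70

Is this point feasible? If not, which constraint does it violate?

not feasible — violates C4

Constraint C4: -p + 6q = 120, which is not ≤ 81. All other constraints are satisfied.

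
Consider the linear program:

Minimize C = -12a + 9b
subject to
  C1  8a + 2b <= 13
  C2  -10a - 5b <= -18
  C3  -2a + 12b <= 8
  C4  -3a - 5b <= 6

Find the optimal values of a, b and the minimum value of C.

a = 29/20, b = 7/10, minimum C = -111/10

Corner points and C = -12a + 9b:
  (29/20, 7/10) → C = -111/10
  (7/5, 9/10) → C = -87/10
  (88/65, 58/65) → C = -534/65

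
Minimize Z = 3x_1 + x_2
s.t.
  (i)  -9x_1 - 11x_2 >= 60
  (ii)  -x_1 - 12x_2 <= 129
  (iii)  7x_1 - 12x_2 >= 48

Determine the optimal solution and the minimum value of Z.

x_1 = -81/8, x_2 = -317/32, minimum Z = -1289/32

Corner points and Z = 3x_1 + x_2:
  (699/97, -1101/97) → Z = 996/97
  (-192/185, -852/185) → Z = -1428/185
  (-81/8, -317/32) → Z = -1289/32

The binding constraints are -x_1 - 12x_2 = 129 and 7x_1 - 12x_2 = 48.
Solving simultaneously gives x_1 = -81/8, x_2 = -317/32.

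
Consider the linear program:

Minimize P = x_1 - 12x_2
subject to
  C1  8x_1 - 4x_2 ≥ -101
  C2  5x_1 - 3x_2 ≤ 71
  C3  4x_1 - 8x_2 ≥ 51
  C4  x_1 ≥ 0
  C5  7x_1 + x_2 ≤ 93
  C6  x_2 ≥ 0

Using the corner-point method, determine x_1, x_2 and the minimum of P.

x_1 = 53/4, x_2 = 1/4, minimum P = 41/4

Corner points and P = x_1 - 12x_2:
  (53/4, 1/4) → P = 41/4
  (51/4, 0) → P = 51/4
  (93/7, 0) → P = 93/7

The optimum lies where 4x_1 - 8x_2 = 51 and 7x_1 + x_2 = 93.
Solving simultaneously gives x_1 = 53/4, x_2 = 1/4.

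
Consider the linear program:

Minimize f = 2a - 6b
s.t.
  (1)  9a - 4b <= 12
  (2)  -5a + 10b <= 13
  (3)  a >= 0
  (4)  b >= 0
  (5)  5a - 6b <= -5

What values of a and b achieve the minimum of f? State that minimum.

a = 7/5, b = 2, minimum f = -46/5

Vertices and f = 2a - 6b:
  (0, 13/10) → f = -39/5
  (7/5, 2) → f = -46/5
  (0, 5/6) → f = -5

The optimum lies where -5a + 10b = 13 and 5a - 6b = -5.
Solving simultaneously gives a = 7/5, b = 2.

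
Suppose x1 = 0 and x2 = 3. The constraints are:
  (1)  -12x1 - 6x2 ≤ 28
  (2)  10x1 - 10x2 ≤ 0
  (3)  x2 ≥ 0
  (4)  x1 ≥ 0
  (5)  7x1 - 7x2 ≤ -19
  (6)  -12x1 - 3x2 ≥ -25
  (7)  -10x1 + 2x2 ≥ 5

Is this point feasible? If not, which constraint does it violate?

feasible

(1): -18 ≤ 28 ✓
(2): -30 ≤ 0 ✓
(3): 3 ≥ 0 ✓
(4): 0 ≥ 0 ✓
(5): -21 ≤ -19 ✓
(6): -9 ≥ -25 ✓
(7): 6 ≥ 5 ✓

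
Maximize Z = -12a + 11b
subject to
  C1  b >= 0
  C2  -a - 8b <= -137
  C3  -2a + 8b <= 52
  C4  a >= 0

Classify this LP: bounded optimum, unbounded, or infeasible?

Feasible corners and Z = -12a + 11b:
  (137, 0) → Z = -1644
  (85/3, 163/12) → Z = -2287/12
The feasible region has finitely many vertices and no improving ray; the maximum is -2287/12 at (85/3, 163/12).

bounded optimum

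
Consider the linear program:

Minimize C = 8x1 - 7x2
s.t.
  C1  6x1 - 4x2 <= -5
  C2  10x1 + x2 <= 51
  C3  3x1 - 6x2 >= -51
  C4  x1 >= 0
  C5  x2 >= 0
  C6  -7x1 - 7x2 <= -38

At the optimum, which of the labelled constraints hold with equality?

Vertices and C = 8x1 - 7x2:
  (199/46, 178/23) → C = -450/23
  (117/70, 263/70) → C = -181/14
  (85/21, 221/21) → C = -289/7
  (0, 17/2) → C = -119/2
  (0, 38/7) → C = -38

The minimum is at (0, 17/2). Substituting into each constraint, equality holds for C3 and C4; the remaining constraints have slack.

C3 and C4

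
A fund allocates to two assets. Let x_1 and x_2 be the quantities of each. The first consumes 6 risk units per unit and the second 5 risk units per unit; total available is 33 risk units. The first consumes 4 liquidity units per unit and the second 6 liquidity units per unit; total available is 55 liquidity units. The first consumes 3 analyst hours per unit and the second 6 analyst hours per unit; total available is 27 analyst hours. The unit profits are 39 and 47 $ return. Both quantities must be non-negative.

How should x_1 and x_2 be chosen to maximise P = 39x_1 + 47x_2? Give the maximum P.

The optimum lies where 6x_1 + 5x_2 = 33 and 3x_1 + 6x_2 = 27.
Solving simultaneously gives x_1 = 3, x_2 = 3.

x_1 = 3, x_2 = 3, maximum P = 258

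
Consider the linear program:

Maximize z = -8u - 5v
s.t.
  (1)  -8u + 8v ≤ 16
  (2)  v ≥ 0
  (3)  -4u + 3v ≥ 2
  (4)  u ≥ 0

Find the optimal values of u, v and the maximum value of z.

Extreme points and z = -8u - 5v:
  (4, 6) → z = -62
  (0, 2) → z = -10
  (0, 2/3) → z = -10/3

The optimum lies where -4u + 3v = 2 and u = 0.
Solving simultaneously gives u = 0, v = 2/3.

u = 0, v = 2/3, maximum z = -10/3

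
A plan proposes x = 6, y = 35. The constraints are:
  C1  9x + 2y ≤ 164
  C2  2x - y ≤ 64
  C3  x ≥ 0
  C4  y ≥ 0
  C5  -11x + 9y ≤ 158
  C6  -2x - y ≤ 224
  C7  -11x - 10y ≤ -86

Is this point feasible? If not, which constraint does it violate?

Constraint C5: -11x + 9y = 249, which is not ≤ 158. All other constraints are satisfied.

not feasible — violates C5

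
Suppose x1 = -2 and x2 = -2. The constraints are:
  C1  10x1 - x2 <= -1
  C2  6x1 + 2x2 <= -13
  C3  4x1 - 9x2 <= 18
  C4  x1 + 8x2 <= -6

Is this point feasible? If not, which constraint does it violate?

C1: -18 ≤ -1 ✓
C2: -16 ≤ -13 ✓
C3: 10 ≤ 18 ✓
C4: -18 ≤ -6 ✓

feasible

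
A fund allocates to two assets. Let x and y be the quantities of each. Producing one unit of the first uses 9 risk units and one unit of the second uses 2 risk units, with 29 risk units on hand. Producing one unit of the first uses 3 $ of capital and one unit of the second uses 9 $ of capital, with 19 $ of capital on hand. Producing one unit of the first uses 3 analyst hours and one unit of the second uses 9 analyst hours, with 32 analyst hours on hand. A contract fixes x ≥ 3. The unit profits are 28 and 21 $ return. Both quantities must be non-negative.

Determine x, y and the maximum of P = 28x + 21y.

x = 3, y = 1, maximum P = 105

Vertices and P = 28x + 21y:
  (29/9, 0) → P = 812/9
  (3, 0) → P = 84
  (3, 1) → P = 105

At the optimal vertex, 9x + 2y = 29 and x = 3.
Solving simultaneously gives x = 3, y = 1.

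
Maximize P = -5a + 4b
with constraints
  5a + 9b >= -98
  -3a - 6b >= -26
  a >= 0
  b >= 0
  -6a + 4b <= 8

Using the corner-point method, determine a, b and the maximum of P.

Extreme points and P = -5a + 4b:
  (26/3, 0) → P = -130/3
  (7/6, 15/4) → P = 55/6
  (0, 0) → P = 0
  (0, 2) → P = 8

At the optimal vertex, -3a - 6b = -26 and -6a + 4b = 8.
Solving simultaneously gives a = 7/6, b = 15/4.

a = 7/6, b = 15/4, maximum P = 55/6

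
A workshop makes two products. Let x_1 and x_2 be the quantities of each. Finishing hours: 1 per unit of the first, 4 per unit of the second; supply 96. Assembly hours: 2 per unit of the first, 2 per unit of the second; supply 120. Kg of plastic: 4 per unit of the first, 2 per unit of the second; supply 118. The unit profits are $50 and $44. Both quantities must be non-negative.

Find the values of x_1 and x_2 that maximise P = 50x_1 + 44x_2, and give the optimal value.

x_1 = 20, x_2 = 19, maximum P = 1836

Corner points and P = 50x_1 + 44x_2:
  (0, 0) → P = 0
  (0, 24) → P = 1056
  (59/2, 0) → P = 1475
  (20, 19) → P = 1836

The binding constraints are x_1 + 4x_2 = 96 and 4x_1 + 2x_2 = 118.
Solving simultaneously gives x_1 = 20, x_2 = 19.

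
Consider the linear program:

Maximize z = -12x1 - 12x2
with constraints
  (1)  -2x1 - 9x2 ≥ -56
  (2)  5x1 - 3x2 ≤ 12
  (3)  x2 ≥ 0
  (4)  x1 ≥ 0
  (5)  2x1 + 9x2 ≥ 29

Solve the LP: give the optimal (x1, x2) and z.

Vertices and z = -12x1 - 12x2:
  (92/17, 256/51) → z = -2128/17
  (0, 56/9) → z = -224/3
  (65/17, 121/51) → z = -1264/17
  (0, 29/9) → z = -116/3

x1 = 0, x2 = 29/9, maximum z = -116/3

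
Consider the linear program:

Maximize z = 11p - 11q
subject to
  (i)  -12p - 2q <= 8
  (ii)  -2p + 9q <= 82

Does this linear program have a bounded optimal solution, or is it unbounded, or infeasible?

unbounded

From the feasible point (-59/28, 121/14), moving in the direction (2, -12) keeps every constraint satisfied while z increases without bound.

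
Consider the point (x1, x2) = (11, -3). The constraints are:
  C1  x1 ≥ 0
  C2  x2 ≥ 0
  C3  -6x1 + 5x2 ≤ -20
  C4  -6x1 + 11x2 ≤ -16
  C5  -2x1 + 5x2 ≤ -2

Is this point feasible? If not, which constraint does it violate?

Constraint C2: x2 = -3, which is not ≥ 0. All other constraints are satisfied.

not feasible — violates C2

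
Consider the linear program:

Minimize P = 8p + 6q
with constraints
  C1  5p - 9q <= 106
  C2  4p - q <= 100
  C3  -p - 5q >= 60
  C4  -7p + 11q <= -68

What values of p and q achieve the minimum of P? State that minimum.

Corner points and P = 8p + 6q:
  (-5/17, -203/17) → P = -74
  (-277/4, -201/4) → P = -1711/2
  (-160/23, -244/23) → P = -2744/23

The binding constraints are 5p - 9q = 106 and -7p + 11q = -68.
Solving simultaneously gives p = -277/4, q = -201/4.

p = -277/4, q = -201/4, minimum P = -1711/2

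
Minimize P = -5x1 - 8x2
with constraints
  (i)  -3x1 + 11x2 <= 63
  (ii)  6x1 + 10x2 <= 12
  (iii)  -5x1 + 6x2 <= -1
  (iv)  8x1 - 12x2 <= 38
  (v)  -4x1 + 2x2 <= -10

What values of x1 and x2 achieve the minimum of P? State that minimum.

x1 = 131/38, x2 = -33/38, minimum P = -391/38

Corner points and P = -5x1 - 8x2:
  (131/38, -33/38) → P = -391/38
  (31/13, -3/13) → P = -131/13
  (11/8, -9/4) → P = 89/8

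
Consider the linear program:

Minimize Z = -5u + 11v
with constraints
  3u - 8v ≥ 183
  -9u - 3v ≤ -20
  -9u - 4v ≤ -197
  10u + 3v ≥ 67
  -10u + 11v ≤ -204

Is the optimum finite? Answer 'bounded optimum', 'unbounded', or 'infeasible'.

unbounded

From the feasible point (577/21, -88/7), moving in the direction (8, 3) keeps every constraint satisfied while Z decreases without bound.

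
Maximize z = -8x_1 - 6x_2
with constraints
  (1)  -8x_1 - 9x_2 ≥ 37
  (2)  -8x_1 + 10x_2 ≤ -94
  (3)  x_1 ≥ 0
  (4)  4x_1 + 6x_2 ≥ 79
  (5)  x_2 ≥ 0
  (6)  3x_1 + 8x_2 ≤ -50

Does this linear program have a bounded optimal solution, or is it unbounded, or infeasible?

The boundaries x_2 = 0 and 3x_1 + 8x_2 = -50 meet at (-50/3, 0), but that point violates -8x_1 + 10x_2 ≤ -94. Every candidate vertex is excluded by some other constraint, so the feasible region is empty.

infeasible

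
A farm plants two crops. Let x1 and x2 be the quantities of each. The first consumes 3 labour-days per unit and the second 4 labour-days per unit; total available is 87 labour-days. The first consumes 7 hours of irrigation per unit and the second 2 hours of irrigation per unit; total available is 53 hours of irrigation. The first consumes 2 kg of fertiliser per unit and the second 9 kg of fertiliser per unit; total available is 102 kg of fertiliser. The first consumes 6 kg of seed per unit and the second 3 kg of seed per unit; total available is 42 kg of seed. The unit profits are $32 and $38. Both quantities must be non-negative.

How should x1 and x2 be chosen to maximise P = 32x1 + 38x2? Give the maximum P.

Extreme points and P = 32x1 + 38x2:
  (0, 0) → P = 0
  (0, 34/3) → P = 1292/3
  (7, 0) → P = 224
  (3/2, 11) → P = 466

The binding constraints are 2x1 + 9x2 = 102 and 6x1 + 3x2 = 42.
Solving simultaneously gives x1 = 3/2, x2 = 11.

x1 = 3/2, x2 = 11, maximum P = 466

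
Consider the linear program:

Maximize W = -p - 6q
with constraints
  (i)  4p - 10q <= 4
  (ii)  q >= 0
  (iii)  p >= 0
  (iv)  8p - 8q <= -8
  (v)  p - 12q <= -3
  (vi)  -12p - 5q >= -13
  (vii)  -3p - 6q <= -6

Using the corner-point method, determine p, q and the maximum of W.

Extreme points and W = -p - 6q:
  (0, 1) → W = -6
  (0, 13/5) → W = -78/5
  (8/17, 25/17) → W = -158/17

The binding constraints are p = 0 and 8p - 8q = -8.
Solving simultaneously gives p = 0, q = 1.

p = 0, q = 1, maximum W = -6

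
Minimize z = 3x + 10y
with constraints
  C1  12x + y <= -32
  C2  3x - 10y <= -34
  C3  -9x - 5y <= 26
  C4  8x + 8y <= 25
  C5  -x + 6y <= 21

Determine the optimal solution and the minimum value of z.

x = -86/21, y = 76/35, minimum z = 66/7

Vertices and z = 3x + 10y:
  (-118/41, 104/41) → z = 686/41
  (-213/73, 220/73) → z = 1561/73
  (-86/21, 76/35) → z = 66/7
  (-261/59, 163/59) → z = 847/59

At the optimal vertex, 3x - 10y = -34 and -9x - 5y = 26.
Solving simultaneously gives x = -86/21, y = 76/35.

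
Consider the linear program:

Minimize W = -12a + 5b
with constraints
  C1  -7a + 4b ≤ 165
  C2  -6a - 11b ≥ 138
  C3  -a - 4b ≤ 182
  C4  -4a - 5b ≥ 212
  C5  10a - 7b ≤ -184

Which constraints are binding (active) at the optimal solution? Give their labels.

Vertices and W = -12a + 5b:
  (-347/8, -1109/32) → W = 11111/32
  (-1673/51, -824/51) → W = 15956/51
  (-2010/47, -1636/47) → W = 15940/47
  (-1202/39, -692/39) → W = 10964/39

The minimum is at (-1202/39, -692/39). Substituting into each constraint, equality holds for C4 and C5; the remaining constraints have slack.

C4 and C5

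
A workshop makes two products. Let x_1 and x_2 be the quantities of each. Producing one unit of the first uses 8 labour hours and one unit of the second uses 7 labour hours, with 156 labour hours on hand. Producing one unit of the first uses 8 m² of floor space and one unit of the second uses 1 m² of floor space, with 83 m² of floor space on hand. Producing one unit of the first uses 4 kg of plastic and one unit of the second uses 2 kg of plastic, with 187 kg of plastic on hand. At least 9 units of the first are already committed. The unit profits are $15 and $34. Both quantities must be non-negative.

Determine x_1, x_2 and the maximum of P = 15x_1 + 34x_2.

x_1 = 9, x_2 = 11, maximum P = 509

Corner points and P = 15x_1 + 34x_2:
  (83/8, 0) → P = 1245/8
  (9, 0) → P = 135
  (9, 11) → P = 509

At the optimal vertex, 8x_1 + x_2 = 83 and x_1 = 9.
Solving simultaneously gives x_1 = 9, x_2 = 11.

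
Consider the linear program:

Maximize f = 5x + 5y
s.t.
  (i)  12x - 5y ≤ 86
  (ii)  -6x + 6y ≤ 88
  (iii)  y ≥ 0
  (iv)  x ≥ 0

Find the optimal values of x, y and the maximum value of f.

x = 478/21, y = 262/7, maximum f = 6320/21

Vertices and f = 5x + 5y:
  (478/21, 262/7) → f = 6320/21
  (43/6, 0) → f = 215/6
  (0, 44/3) → f = 220/3
  (0, 0) → f = 0

At the optimal vertex, 12x - 5y = 86 and -6x + 6y = 88.
Solving simultaneously gives x = 478/21, y = 262/7.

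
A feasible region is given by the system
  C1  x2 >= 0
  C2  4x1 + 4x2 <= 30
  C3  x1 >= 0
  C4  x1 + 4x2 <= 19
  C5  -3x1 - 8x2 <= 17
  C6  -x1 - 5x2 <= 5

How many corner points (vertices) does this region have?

Intersecting each pair of boundary lines and keeping only the points that satisfy every inequality leaves:
  (15/2, 0)
  (0, 0)
  (11/3, 23/6)
  (0, 19/4)

4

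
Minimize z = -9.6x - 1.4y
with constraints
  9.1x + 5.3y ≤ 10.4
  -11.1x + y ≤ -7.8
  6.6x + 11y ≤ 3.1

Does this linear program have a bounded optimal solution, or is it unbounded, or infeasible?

From the feasible point (9797/6512, -4043/6512), moving in the direction (5.3, -9.1) keeps every constraint satisfied while z decreases without bound.

unbounded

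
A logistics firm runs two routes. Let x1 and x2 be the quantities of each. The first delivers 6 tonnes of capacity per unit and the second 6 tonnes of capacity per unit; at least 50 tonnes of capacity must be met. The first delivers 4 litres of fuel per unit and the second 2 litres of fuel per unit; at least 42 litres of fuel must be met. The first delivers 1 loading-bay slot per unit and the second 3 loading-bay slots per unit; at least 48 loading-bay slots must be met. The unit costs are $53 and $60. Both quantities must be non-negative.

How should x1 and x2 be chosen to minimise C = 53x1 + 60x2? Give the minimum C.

x1 = 3, x2 = 15, minimum C = 1059

Corner points and C = 53x1 + 60x2:
  (0, 21) → C = 1260
  (48, 0) → C = 2544
  (3, 15) → C = 1059
The feasible region is unbounded (it extends along (0, 1), (1, 0)), but C strictly increases along every unbounded feasible direction, so there is no improving ray and the minimum is attained at a vertex.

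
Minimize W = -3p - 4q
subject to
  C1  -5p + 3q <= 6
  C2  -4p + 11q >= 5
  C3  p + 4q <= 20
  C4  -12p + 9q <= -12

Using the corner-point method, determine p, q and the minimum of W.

Corner points and W = -3p - 4q:
  (200/27, 85/27) → W = -940/27
  (59/32, 9/8) → W = -321/32
  (4, 4) → W = -28

At the optimal vertex, -4p + 11q = 5 and p + 4q = 20.
Solving simultaneously gives p = 200/27, q = 85/27.

p = 200/27, q = 85/27, minimum W = -940/27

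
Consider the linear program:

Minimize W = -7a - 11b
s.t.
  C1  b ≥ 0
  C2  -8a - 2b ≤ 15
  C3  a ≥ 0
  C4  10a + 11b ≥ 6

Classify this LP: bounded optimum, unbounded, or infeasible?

From the feasible point (3/5, 0), moving in the direction (0, 1) keeps every constraint satisfied while W decreases without bound.

unbounded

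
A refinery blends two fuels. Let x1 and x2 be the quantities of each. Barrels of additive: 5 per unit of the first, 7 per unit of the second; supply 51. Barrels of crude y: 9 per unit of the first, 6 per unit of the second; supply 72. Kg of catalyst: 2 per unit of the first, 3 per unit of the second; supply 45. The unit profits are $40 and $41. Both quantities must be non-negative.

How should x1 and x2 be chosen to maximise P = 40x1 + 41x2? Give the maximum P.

Extreme points and P = 40x1 + 41x2:
  (0, 0) → P = 0
  (0, 51/7) → P = 2091/7
  (8, 0) → P = 320
  (6, 3) → P = 363

At the optimal vertex, 5x1 + 7x2 = 51 and 9x1 + 6x2 = 72.
Solving simultaneously gives x1 = 6, x2 = 3.

x1 = 6, x2 = 3, maximum P = 363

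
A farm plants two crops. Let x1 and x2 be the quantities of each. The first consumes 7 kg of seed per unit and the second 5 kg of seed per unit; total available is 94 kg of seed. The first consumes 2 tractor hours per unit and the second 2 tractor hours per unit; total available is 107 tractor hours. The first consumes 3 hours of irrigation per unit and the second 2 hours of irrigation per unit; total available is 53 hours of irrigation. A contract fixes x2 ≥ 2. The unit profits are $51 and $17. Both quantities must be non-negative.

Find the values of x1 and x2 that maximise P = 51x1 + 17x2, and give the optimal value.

x1 = 12, x2 = 2, maximum P = 646

Vertices and P = 51x1 + 17x2:
  (0, 94/5) → P = 1598/5
  (0, 2) → P = 34
  (12, 2) → P = 646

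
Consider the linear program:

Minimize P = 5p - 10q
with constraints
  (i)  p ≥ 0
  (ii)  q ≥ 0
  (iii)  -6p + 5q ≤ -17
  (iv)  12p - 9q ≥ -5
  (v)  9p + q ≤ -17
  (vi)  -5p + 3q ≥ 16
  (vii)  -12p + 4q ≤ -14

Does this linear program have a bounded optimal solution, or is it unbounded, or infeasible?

infeasible

The boundaries -5p + 3q = 16 and -12p + 4q = -14 meet at (53/8, 131/8), but that point violates -6p + 5q ≤ -17. Every candidate vertex is excluded by some other constraint, so the feasible region is empty.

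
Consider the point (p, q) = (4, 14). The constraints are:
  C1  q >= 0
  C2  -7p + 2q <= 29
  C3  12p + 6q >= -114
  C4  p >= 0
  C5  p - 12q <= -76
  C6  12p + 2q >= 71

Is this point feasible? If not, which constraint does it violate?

feasible

C1: 14 ≥ 0 ✓
C2: 0 ≤ 29 ✓
C3: 132 ≥ -114 ✓
C4: 4 ≥ 0 ✓
C5: -164 ≤ -76 ✓
C6: 76 ≥ 71 ✓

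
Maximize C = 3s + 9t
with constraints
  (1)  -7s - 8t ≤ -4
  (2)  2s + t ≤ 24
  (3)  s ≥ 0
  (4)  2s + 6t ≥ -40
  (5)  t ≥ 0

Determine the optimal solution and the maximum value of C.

s = 0, t = 24, maximum C = 216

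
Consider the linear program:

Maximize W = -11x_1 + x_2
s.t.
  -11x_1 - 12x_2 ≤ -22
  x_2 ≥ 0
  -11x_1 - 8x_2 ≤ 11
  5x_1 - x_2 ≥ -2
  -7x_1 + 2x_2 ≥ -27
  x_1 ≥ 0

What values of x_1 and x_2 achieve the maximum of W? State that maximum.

x_1 = 0, x_2 = 2, maximum W = 2

The feasible region is unbounded (it extends along (2, 7), (1, 5)), but W strictly decreases along every unbounded feasible direction, so there is no improving ray and the maximum is attained at a vertex.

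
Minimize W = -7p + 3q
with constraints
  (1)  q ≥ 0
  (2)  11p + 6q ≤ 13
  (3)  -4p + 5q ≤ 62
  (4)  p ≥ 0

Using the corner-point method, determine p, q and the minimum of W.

p = 13/11, q = 0, minimum W = -91/11

Feasible corners and W = -7p + 3q:
  (13/11, 0) → W = -91/11
  (0, 0) → W = 0
  (0, 13/6) → W = 13/2

The binding constraints are q = 0 and 11p + 6q = 13.
Solving simultaneously gives p = 13/11, q = 0.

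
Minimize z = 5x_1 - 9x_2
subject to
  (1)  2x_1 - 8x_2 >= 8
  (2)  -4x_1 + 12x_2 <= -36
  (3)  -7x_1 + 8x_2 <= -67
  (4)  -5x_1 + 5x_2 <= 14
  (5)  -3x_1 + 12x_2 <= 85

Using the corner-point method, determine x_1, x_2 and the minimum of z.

Feasible corners and z = 5x_1 - 9x_2:
  (24, 5) → z = 75
  (129/13, 4/13) → z = 609/13
  (-447/5, -433/5) → z = 1662/5
The feasible region is unbounded (it extends along (-1, -1), (4, 1)), but z strictly increases along every unbounded feasible direction, so there is no improving ray and the minimum is attained at a vertex.

The binding constraints are -4x_1 + 12x_2 = -36 and -7x_1 + 8x_2 = -67.
Solving simultaneously gives x_1 = 129/13, x_2 = 4/13.

x_1 = 129/13, x_2 = 4/13, minimum z = 609/13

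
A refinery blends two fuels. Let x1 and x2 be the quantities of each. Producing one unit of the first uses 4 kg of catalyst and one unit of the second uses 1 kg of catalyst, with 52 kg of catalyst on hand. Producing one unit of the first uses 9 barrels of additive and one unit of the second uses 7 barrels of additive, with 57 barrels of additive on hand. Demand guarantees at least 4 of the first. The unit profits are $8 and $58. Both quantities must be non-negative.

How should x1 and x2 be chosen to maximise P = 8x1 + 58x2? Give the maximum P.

Vertices and P = 8x1 + 58x2:
  (19/3, 0) → P = 152/3
  (4, 0) → P = 32
  (4, 3) → P = 206

x1 = 4, x2 = 3, maximum P = 206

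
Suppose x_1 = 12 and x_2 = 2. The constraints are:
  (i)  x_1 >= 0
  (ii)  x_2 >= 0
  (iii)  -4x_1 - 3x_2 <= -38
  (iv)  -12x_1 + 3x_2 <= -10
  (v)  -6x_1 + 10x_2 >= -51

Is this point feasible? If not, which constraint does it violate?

not feasible — violates (v)

Constraint (v): -6x_1 + 10x_2 = -52, which is not ≥ -51. All other constraints are satisfied.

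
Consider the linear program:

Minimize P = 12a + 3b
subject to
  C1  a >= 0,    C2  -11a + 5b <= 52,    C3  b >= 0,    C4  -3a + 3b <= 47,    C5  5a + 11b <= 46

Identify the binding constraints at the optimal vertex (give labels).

Vertices and P = 12a + 3b:
  (0, 0) → P = 0
  (0, 46/11) → P = 138/11
  (46/5, 0) → P = 552/5

The minimum is at (0, 0). Substituting into each constraint, equality holds for C1 and C3; the remaining constraints have slack.

C1 and C3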